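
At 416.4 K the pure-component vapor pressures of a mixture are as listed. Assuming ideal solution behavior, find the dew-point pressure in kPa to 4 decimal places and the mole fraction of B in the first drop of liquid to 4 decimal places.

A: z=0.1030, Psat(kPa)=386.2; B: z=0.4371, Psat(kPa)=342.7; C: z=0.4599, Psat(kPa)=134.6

At the dew point ψ → 1, so Σzᵢ/Kᵢ = 1 with Kᵢ = Pᵢˢᵃᵗ/P ⇒ 1/P = Σzᵢ/Pᵢˢᵃᵗ.
1/P = 0.1030/386.2 + 0.4371/342.7 + 0.4599/134.6 = 0.0049590 ⇒ P = 201.6555 kPa
xᵢ = zᵢP/Pᵢˢᵃᵗ ⇒ x_B = 0.4371·201.6555/342.7 = 0.2572

Pdew = 201.6555 kPa, x_B = 0.2572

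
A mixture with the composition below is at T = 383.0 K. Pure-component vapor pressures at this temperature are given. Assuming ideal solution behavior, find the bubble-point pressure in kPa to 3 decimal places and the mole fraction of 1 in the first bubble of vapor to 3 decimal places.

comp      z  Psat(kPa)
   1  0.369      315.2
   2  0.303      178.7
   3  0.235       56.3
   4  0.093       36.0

Pbub = 187.033 kPa, y_1 = 0.622

At the bubble point ψ → 0, so ΣzᵢKᵢ = 1 with Kᵢ = Pᵢˢᵃᵗ/P ⇒ P = ΣzᵢPᵢˢᵃᵗ.
P = 0.369·315.2 + 0.303·178.7 + 0.235·56.3 + 0.093·36.0 = 187.033 kPa
yᵢ = zᵢPᵢˢᵃᵗ/P ⇒ y_1 = 0.369·315.2/187.033 = 0.622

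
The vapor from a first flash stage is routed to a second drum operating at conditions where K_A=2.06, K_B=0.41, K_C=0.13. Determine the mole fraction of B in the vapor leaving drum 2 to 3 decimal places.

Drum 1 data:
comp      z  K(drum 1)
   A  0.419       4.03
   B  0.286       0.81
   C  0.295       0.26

Drum 1:
Let ψ₁ = V/F and solve Σ zᵢ(Kᵢ−1)/(1+ψ₁(Kᵢ−1)) = 0.
Check two-phase: ΣzᵢKᵢ = 1.997 > 1 and Σzᵢ/Kᵢ = 1.592 > 1, so g(0) = 0.997 > 0 and g(1) = -0.592 < 0.
Newton–Raphson from ψ₁ = 0.5:
  ψ₁ = 0.500: g = 0.0982, g' = -1.028 → ψ₁ = 0.596
  ψ₁ = 0.596: g = 0.0011, g' = -1.019 → ψ₁ = 0.597
Converged at ψ₁ = 0.597.
Drum-1 compositions:
  A: x = 0.149, y = 0.601
  B: x = 0.323, y = 0.261
  C: x = 0.528, y = 0.137
Drum-2 feed = drum-1 vapor: z₂ = (0.6014, 0.2613, 0.1373).
Drum 2:
Newton–Raphson from ψ₂ = 0.32:
  ψ₂ = 0.320: g = 0.1204, g' = -0.715 → ψ₂ = 0.488
  ψ₂ = 0.488: g = -0.0044, g' = -0.787 → ψ₂ = 0.483
Converged at ψ₂ = 0.483.
  A: x = 0.398, y = 0.819
  B: x = 0.365, y = 0.150
  C: x = 0.237, y = 0.031

y_B (drum 2) = 0.150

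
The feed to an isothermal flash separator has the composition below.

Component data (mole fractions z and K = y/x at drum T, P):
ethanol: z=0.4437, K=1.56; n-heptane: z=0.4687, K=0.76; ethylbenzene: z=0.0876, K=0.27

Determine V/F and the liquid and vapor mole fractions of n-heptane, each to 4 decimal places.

Rachford–Rice: g(V/F) = Σ zᵢ(Kᵢ−1)/(1+V/F(Kᵢ−1)) = 0.
Check two-phase: ΣzᵢKᵢ = 1.0720 > 1 and Σzᵢ/Kᵢ = 1.2256 > 1, so g(0) = 0.0720 > 0 and g(1) = -0.2256 < 0.
Newton iteration, V/F⁰ = 0.52:
  V/F = 0.5200: g = -0.03917, g' = -0.2400 → V/F = 0.3568
  V/F = 0.3568: g = -0.00240, g' = -0.2143 → V/F = 0.3456
Converged at V/F = 0.3456.
Compositions from xᵢ = zᵢ/(1+V/F(Kᵢ−1)), yᵢ = Kᵢxᵢ:
  ethanol: x = 0.3718, y = 0.5799
  n-heptane: x = 0.5111, y = 0.3884
  ethylbenzene: x = 0.1172, y = 0.0316

V/F = 0.3456, x_n-heptane = 0.5111, y_n-heptane = 0.3884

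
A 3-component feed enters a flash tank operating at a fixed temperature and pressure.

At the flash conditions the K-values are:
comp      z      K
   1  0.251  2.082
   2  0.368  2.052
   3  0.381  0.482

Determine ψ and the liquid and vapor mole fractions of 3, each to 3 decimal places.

Rachford–Rice: g(ψ) = Σ zᵢ(Kᵢ−1)/(1+ψ(Kᵢ−1)) = 0.
g(0) = ΣzᵢKᵢ − 1 = 0.461 and g(1) = 1 − Σzᵢ/Kᵢ = -0.090, so a root lies in (0, 1).
Iterate (Newton) starting at ψ = 0.5:
  ψ = 0.500: g = 0.1636, g' = -0.485 → ψ = 0.837
Converged at ψ = 0.837.
Compositions from xᵢ = zᵢ/(1+ψ(Kᵢ−1)), yᵢ = Kᵢxᵢ:
  1: x = 0.132, y = 0.274
  2: x = 0.196, y = 0.402
  3: x = 0.673, y = 0.324

ψ = 0.837, x_3 = 0.673, y_3 = 0.324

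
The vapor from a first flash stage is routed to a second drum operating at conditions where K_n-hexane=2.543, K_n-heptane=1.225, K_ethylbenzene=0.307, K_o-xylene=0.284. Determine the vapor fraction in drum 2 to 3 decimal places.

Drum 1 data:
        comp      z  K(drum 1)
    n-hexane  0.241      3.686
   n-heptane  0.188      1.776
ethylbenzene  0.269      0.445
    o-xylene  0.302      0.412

Drum 1:
Let ψ₁ = V/F and solve Σ zᵢ(Kᵢ−1)/(1+ψ₁(Kᵢ−1)) = 0.
Feasibility: ΣzᵢKᵢ = 1.466, Σzᵢ/Kᵢ = 1.509 — both > 1, two phases present.
Iterate (Newton) starting at ψ₁ = 0.5:
  ψ₁ = 0.500: g = -0.0768, g' = -0.744 → ψ₁ = 0.397
  ψ₁ = 0.397: g = 0.0018, g' = -0.788 → ψ₁ = 0.399
Converged at ψ₁ = 0.399.
Drum-1 compositions:
  n-hexane: x = 0.116, y = 0.429
  n-heptane: x = 0.144, y = 0.255
  ethylbenzene: x = 0.346, y = 0.154
  o-xylene: x = 0.395, y = 0.163
Drum-2 feed = drum-1 vapor: z₂ = (0.4287, 0.2549, 0.1538, 0.1626).
Drum 2:
Material balance + equilibrium reduce to Σ zᵢ(Kᵢ−1)/(1+ψ₂(Kᵢ−1)) = 0.
Feasibility: ΣzᵢKᵢ = 1.496, Σzᵢ/Kᵢ = 1.450 — both > 1, two phases present.
Iterate (Newton) starting at ψ₂ = 0.53:
  ψ₂ = 0.530: g = 0.0592, g' = -0.720 → ψ₂ = 0.612
  ψ₂ = 0.612: g = -0.0017, g' = -0.767 → ψ₂ = 0.610
Converged at ψ₂ = 0.610.
  n-hexane: x = 0.221, y = 0.562
  n-heptane: x = 0.224, y = 0.275
  ethylbenzene: x = 0.266, y = 0.082
  o-xylene: x = 0.289, y = 0.082

V/F (drum 2) = 0.610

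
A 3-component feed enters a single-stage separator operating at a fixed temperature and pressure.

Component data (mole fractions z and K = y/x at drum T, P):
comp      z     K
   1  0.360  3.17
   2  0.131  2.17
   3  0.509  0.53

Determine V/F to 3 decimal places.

V/F = 0.767

Newton–Raphson from V/F = 0.32:
  V/F = 0.320: g = 0.2910, g' = -0.841 → V/F = 0.666
  V/F = 0.666: g = 0.0574, g' = -0.578 → V/F = 0.765
  V/F = 0.765: g = 0.0009, g' = -0.564 → V/F = 0.767
Converged at V/F = 0.767.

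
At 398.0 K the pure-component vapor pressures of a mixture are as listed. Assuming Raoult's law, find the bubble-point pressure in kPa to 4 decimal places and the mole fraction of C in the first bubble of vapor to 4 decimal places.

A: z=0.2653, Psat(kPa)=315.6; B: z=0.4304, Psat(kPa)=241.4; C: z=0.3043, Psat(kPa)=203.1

At the bubble point ψ → 0, so ΣzᵢKᵢ = 1 with Kᵢ = Pᵢˢᵃᵗ/P ⇒ P = ΣzᵢPᵢˢᵃᵗ.
P = 0.2653·315.6 + 0.4304·241.4 + 0.3043·203.1 = 249.4306 kPa
yᵢ = zᵢPᵢˢᵃᵗ/P ⇒ y_C = 0.3043·203.1/249.4306 = 0.2478

Pbub = 249.4306 kPa, y_C = 0.2478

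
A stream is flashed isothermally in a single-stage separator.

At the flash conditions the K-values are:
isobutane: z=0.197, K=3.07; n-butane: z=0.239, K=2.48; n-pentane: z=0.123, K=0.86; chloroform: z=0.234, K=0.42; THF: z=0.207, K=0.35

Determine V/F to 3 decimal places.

V/F = 0.493

Rachford–Rice: g(V/F) = Σ zᵢ(Kᵢ−1)/(1+V/F(Kᵢ−1)) = 0.
Feasibility: ΣzᵢKᵢ = 1.474, Σzᵢ/Kᵢ = 1.452 — both > 1, two phases present.
Newton iteration, V/F⁰ = 0.67:
  V/F = 0.670: g = -0.1309, g' = -0.768 → V/F = 0.500
  V/F = 0.500: g = -0.0050, g' = -0.728 → V/F = 0.493
Converged at V/F = 0.493.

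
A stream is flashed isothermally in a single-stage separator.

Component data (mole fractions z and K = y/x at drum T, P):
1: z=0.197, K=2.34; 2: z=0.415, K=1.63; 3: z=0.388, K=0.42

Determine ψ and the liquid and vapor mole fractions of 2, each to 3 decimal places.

Newton–Raphson from ψ = 0.51:
  ψ = 0.510: g = 0.0351, g' = -0.482 → ψ = 0.583
  ψ = 0.583: g = -0.0005, g' = -0.498 → ψ = 0.582
Converged at ψ = 0.582.
Compositions from xᵢ = zᵢ/(1+ψ(Kᵢ−1)), yᵢ = Kᵢxᵢ:
  1: x = 0.111, y = 0.259
  2: x = 0.304, y = 0.495
  3: x = 0.586, y = 0.246

ψ = 0.582, x_2 = 0.304, y_2 = 0.495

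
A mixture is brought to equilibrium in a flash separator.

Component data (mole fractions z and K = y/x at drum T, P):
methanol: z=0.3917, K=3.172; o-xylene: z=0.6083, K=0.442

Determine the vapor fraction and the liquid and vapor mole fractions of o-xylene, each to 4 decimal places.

Let ψ = V/F and solve Σ zᵢ(Kᵢ−1)/(1+ψ(Kᵢ−1)) = 0.
g(0) = ΣzᵢKᵢ − 1 = 0.5113 and g(1) = 1 − Σzᵢ/Kᵢ = -0.4997, so a root lies in (0, 1).
Binary case is linear: z₁(K₁−1)(1+ψ(K₂−1)) + z₂(K₂−1)(1+ψ(K₁−1)) = 0
⇒ ψ = [z₁(K₁−1)+z₂(K₂−1)] / [−(K₁−1)(K₂−1)] = 0.51134/1.21198 = 0.4219
Compositions from xᵢ = zᵢ/(1+ψ(Kᵢ−1)), yᵢ = Kᵢxᵢ:
  methanol: x = 0.2044, y = 0.6483
  o-xylene: x = 0.7956, y = 0.3517

ψ = 0.4219, x_o-xylene = 0.7956, y_o-xylene = 0.3517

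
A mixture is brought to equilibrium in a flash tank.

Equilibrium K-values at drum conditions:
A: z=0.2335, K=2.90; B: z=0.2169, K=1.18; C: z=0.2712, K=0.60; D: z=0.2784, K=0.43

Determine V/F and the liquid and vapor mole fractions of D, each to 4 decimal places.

V/F = 0.3092, x_D = 0.3380, y_D = 0.1453

Material balance + equilibrium reduce to Σ zᵢ(Kᵢ−1)/(1+V/F(Kᵢ−1)) = 0.
Check two-phase: ΣzᵢKᵢ = 1.2155 > 1 and Σzᵢ/Kᵢ = 1.3638 > 1, so g(0) = 0.2155 > 0 and g(1) = -0.3638 < 0.
Newton iteration, V/F⁰ = 0.38:
  V/F = 0.3800: g = -0.03631, g' = -0.4982 → V/F = 0.3071
  V/F = 0.3071: g = 0.00113, g' = -0.5318 → V/F = 0.3092
Converged at V/F = 0.3092.
Compositions from xᵢ = zᵢ/(1+V/F(Kᵢ−1)), yᵢ = Kᵢxᵢ:
  A: x = 0.1471, y = 0.4265
  B: x = 0.2055, y = 0.2424
  C: x = 0.3095, y = 0.1857
  D: x = 0.3380, y = 0.1453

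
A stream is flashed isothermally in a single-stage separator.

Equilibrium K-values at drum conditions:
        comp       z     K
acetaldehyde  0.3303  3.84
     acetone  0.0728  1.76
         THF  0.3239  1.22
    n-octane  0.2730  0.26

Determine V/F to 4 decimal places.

V/F = 0.6924

Rachford–Rice: g(V/F) = Σ zᵢ(Kᵢ−1)/(1+V/F(Kᵢ−1)) = 0.
g(0) = ΣzᵢKᵢ − 1 = 0.8626 and g(1) = 1 − Σzᵢ/Kᵢ = -0.4429, so a root lies in (0, 1).
Newton–Raphson from V/F = 0.36:
  V/F = 0.3600: g = 0.29792, g' = -0.9685 → V/F = 0.6676
  V/F = 0.6676: g = 0.02348, g' = -0.9320 → V/F = 0.6928
  V/F = 0.6928: g = -0.00036, g' = -0.9618 → V/F = 0.6924
Converged at V/F = 0.6924.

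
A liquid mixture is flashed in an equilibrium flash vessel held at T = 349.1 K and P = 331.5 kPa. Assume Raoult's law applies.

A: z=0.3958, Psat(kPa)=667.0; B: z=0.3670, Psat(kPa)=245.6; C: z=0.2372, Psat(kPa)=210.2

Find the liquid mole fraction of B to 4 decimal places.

Raoult's law: Kᵢ = Pᵢˢᵃᵗ/P = Pᵢˢᵃᵗ/331.5.
  K_A = 667.0/331.5 = 2.012066, K_B = 245.6/331.5 = 0.740875, K_C = 210.2/331.5 = 0.634087
Let β = V/F and solve Σ zᵢ(Kᵢ−1)/(1+β(Kᵢ−1)) = 0.
Feasibility: ΣzᵢKᵢ = 1.2187, Σzᵢ/Kᵢ = 1.0662 — both > 1, two phases present.
Newton iteration, β⁰ = 0.5:
  β = 0.5000: g = 0.05050, g' = -0.2588 → β = 0.6951
  β = 0.6951: g = 0.00276, g' = -0.2335 → β = 0.7069
Converged at β = 0.7069.
Compositions from xᵢ = zᵢ/(1+β(Kᵢ−1)), yᵢ = Kᵢxᵢ:
  A: x = 0.2307, y = 0.4642
  B: x = 0.4493, y = 0.3329
  C: x = 0.3200, y = 0.2029

x_B = 0.4493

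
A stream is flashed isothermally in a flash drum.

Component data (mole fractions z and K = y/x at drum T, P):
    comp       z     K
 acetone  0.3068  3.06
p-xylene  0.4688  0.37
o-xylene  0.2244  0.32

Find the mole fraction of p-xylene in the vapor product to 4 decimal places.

y_p-xylene = 0.1900

Rachford–Rice: g(V/F) = Σ zᵢ(Kᵢ−1)/(1+V/F(Kᵢ−1)) = 0.
Check two-phase: ΣzᵢKᵢ = 1.1841 > 1 and Σzᵢ/Kᵢ = 2.0685 > 1, so g(0) = 0.1841 > 0 and g(1) = -1.0685 < 0.
Newton–Raphson from V/F = 0.67:
  V/F = 0.6700: g = -0.52583, g' = -1.1371 → V/F = 0.2076
  V/F = 0.2076: g = -0.07472, g' = -1.0258 → V/F = 0.1347
  V/F = 0.1347: g = 0.00401, g' = -1.1457 → V/F = 0.1382
Converged at V/F = 0.1382.
Compositions from xᵢ = zᵢ/(1+V/F(Kᵢ−1)), yᵢ = Kᵢxᵢ:
  acetone: x = 0.2388, y = 0.7307
  p-xylene: x = 0.5135, y = 0.1900
  o-xylene: x = 0.2477, y = 0.0793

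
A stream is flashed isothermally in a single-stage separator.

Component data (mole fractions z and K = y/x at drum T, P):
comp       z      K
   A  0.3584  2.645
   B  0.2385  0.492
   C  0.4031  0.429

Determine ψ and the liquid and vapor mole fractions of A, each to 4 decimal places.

ψ = 0.2641, x_A = 0.2498, y_A = 0.6608

Let ψ = V/F and solve Σ zᵢ(Kᵢ−1)/(1+ψ(Kᵢ−1)) = 0.
g(0) = ΣzᵢKᵢ − 1 = 0.2382 and g(1) = 1 − Σzᵢ/Kᵢ = -0.5599, so a root lies in (0, 1).
Newton iteration, ψ⁰ = 0.62:
  ψ = 0.6200: g = -0.24129, g' = -0.6838 → ψ = 0.2671
  ψ = 0.2671: g = -0.00220, g' = -0.7335 → ψ = 0.2641
Converged at ψ = 0.2641.
Compositions from xᵢ = zᵢ/(1+ψ(Kᵢ−1)), yᵢ = Kᵢxᵢ:
  A: x = 0.2498, y = 0.6608
  B: x = 0.2755, y = 0.1355
  C: x = 0.4747, y = 0.2036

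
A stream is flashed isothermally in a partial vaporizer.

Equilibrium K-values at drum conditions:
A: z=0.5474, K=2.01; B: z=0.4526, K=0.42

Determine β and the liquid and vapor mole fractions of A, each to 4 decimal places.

Rachford–Rice: g(β) = Σ zᵢ(Kᵢ−1)/(1+β(Kᵢ−1)) = 0.
g(0) = ΣzᵢKᵢ − 1 = 0.2904 and g(1) = 1 − Σzᵢ/Kᵢ = -0.3500, so a root lies in (0, 1).
Binary case is linear: z₁(K₁−1)(1+β(K₂−1)) + z₂(K₂−1)(1+β(K₁−1)) = 0
⇒ β = [z₁(K₁−1)+z₂(K₂−1)] / [−(K₁−1)(K₂−1)] = 0.29037/0.58580 = 0.4957
Compositions from xᵢ = zᵢ/(1+β(Kᵢ−1)), yᵢ = Kᵢxᵢ:
  A: x = 0.3648, y = 0.7332
  B: x = 0.6352, y = 0.2668

β = 0.4957, x_A = 0.3648, y_A = 0.7332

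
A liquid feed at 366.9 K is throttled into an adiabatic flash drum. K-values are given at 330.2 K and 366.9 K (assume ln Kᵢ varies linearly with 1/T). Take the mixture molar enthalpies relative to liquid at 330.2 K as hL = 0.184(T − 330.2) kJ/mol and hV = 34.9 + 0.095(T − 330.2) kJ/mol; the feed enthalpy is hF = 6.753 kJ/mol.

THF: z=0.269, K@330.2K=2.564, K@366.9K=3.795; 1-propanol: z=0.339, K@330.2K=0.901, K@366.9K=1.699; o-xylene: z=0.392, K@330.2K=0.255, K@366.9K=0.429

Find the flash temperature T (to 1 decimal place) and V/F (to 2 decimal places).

T = 333.4 K, V/F = 0.18

Adiabatic flash: solve Rachford–Rice at each trial T, then check hF = ψ·hV(T) + (1−ψ)·hL(T).
  T = 330.2 K: K = (2.564, 0.901, 0.255), RR gives ψ = 0.119, H_out = 4.167 kJ/mol
  T = 366.9 K: K = (3.795, 1.699, 0.429), RR gives ψ = 0.760, H_out = 30.793 kJ/mol
  T = 348.5 K: K = (3.150, 1.257, 0.335), RR gives ψ = 0.450, H_out = 18.344 kJ/mol
  T = 339.4 K: K = (2.851, 1.070, 0.294), RR gives ψ = 0.289, H_out = 11.530 kJ/mol
  T = 334.8 K: K = (2.706, 0.983, 0.274), RR gives ψ = 0.205, H_out = 7.907 kJ/mol
  T = 332.5 K: K = (2.634, 0.941, 0.264), RR gives ψ = 0.162, H_out = 6.052 kJ/mol
Linear interpolation between T = 332.5 (H_out = 6.052) and T = 334.8 (H_out = 7.907) on hF = 6.753 gives T ≈ 333.4 K, at which ψ = 0.18.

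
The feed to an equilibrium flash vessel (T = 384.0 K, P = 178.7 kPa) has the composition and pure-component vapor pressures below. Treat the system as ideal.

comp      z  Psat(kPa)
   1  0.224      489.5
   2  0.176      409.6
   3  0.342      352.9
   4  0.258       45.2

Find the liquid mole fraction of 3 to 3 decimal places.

Raoult's law: Kᵢ = Pᵢˢᵃᵗ/P = Pᵢˢᵃᵗ/178.7.
  K_1 = 489.5/178.7 = 2.73923, K_2 = 409.6/178.7 = 2.29211, K_3 = 352.9/178.7 = 1.97482, K_4 = 45.2/178.7 = 0.25294
Material balance + equilibrium reduce to Σ zᵢ(Kᵢ−1)/(1+V/F(Kᵢ−1)) = 0.
g(0) = ΣzᵢKᵢ − 1 = 0.758 and g(1) = 1 − Σzᵢ/Kᵢ = -0.352, so a root lies in (0, 1).
Iterate (Newton) starting at V/F = 0.61:
  V/F = 0.610: g = 0.1712, g' = -0.865 → V/F = 0.808
  V/F = 0.808: g = -0.0263, g' = -1.205 → V/F = 0.786
  V/F = 0.786: g = -0.0007, g' = -1.142 → V/F = 0.785
Converged at V/F = 0.785.
Compositions from xᵢ = zᵢ/(1+V/F(Kᵢ−1)), yᵢ = Kᵢxᵢ:
  1: x = 0.095, y = 0.259
  2: x = 0.087, y = 0.200
  3: x = 0.194, y = 0.383
  4: x = 0.624, y = 0.158

x_3 = 0.194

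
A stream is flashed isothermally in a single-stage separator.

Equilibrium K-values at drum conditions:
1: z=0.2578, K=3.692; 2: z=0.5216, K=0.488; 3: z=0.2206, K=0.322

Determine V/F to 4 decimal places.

V/F = 0.1826

Iterate (Newton) starting at V/F = 0.38:
  V/F = 0.3800: g = -0.18998, g' = -0.8513 → V/F = 0.1568
  V/F = 0.1568: g = 0.03024, g' = -1.2123 → V/F = 0.1818
  V/F = 0.1818: g = 0.00092, g' = -1.1404 → V/F = 0.1826
Converged at V/F = 0.1826.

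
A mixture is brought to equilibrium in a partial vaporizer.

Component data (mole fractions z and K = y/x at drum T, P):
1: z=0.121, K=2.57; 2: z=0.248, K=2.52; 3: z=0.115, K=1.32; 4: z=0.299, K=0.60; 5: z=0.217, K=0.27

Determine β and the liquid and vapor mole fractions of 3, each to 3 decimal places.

Rachford–Rice: g(β) = Σ zᵢ(Kᵢ−1)/(1+β(Kᵢ−1)) = 0.
Feasibility: ΣzᵢKᵢ = 1.326, Σzᵢ/Kᵢ = 1.535 — both > 1, two phases present.
Iterate (Newton) starting at β = 0.5:
  β = 0.500: g = -0.0466, g' = -0.649 → β = 0.428
  β = 0.428: g = -0.0004, g' = -0.640 → β = 0.427
Converged at β = 0.427.
Compositions from xᵢ = zᵢ/(1+β(Kᵢ−1)), yᵢ = Kᵢxᵢ:
  1: x = 0.072, y = 0.186
  2: x = 0.150, y = 0.379
  3: x = 0.101, y = 0.134
  4: x = 0.361, y = 0.216
  5: x = 0.315, y = 0.085

β = 0.427, x_3 = 0.101, y_3 = 0.134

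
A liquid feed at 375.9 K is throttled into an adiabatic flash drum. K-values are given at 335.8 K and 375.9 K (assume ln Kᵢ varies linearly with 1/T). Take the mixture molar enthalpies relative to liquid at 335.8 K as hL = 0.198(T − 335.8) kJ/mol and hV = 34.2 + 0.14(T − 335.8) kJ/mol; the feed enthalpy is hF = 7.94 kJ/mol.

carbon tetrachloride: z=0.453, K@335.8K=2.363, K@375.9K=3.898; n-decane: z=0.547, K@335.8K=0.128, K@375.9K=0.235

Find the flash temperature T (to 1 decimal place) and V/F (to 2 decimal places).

T = 343.3 K, V/F = 0.19

Adiabatic flash: solve Rachford–Rice at each trial T, then check hF = ψ·hV(T) + (1−ψ)·hL(T).
  T = 335.8 K: K = (2.363, 0.128), RR gives ψ = 0.118, H_out = 4.042 kJ/mol
  T = 375.9 K: K = (3.898, 0.235), RR gives ψ = 0.403, H_out = 20.798 kJ/mol
  T = 355.9 K: K = (3.080, 0.177), RR gives ψ = 0.287, H_out = 13.466 kJ/mol
  T = 345.9 K: K = (2.710, 0.151), RR gives ψ = 0.214, H_out = 9.186 kJ/mol
  T = 340.9 K: K = (2.535, 0.139), RR gives ψ = 0.170, H_out = 6.773 kJ/mol
  T = 343.4 K: K = (2.622, 0.145), RR gives ψ = 0.193, H_out = 8.007 kJ/mol
  T = 342.1 K: K = (2.576, 0.142), RR gives ψ = 0.181, H_out = 7.373 kJ/mol
Linear interpolation between T = 342.1 (H_out = 7.373) and T = 343.4 (H_out = 8.007) on hF = 7.94 gives T ≈ 343.3 K, at which ψ = 0.19.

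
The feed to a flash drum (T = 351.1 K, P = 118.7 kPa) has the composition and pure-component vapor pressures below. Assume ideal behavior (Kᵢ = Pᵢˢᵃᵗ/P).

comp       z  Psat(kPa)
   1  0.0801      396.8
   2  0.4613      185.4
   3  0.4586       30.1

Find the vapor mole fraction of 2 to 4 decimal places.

Raoult's law: Kᵢ = Pᵢˢᵃᵗ/P = Pᵢˢᵃᵗ/118.7.
  K_1 = 396.8/118.7 = 3.342881, K_2 = 185.4/118.7 = 1.561921, K_3 = 30.1/118.7 = 0.253580
Material balance + equilibrium reduce to Σ zᵢ(Kᵢ−1)/(1+ψ(Kᵢ−1)) = 0.
Feasibility: ΣzᵢKᵢ = 1.1046, Σzᵢ/Kᵢ = 2.1278 — both > 1, two phases present.
Newton–Raphson from ψ = 0.45:
  ψ = 0.4500: g = -0.21719, g' = -0.7763 → ψ = 0.1702
  ψ = 0.1702: g = -0.02139, g' = -0.6813 → ψ = 0.1388
  ψ = 0.1388: g = 0.00018, g' = -0.6937 → ψ = 0.1391
Converged at ψ = 0.1391.
Compositions from xᵢ = zᵢ/(1+ψ(Kᵢ−1)), yᵢ = Kᵢxᵢ:
  1: x = 0.0604, y = 0.2020
  2: x = 0.4279, y = 0.6683
  3: x = 0.5117, y = 0.1298

y_2 = 0.6683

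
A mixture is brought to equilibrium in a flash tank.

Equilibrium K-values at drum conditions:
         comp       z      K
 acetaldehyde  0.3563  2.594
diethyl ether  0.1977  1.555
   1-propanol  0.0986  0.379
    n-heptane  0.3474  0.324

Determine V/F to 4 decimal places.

Rachford–Rice: g(V/F) = Σ zᵢ(Kᵢ−1)/(1+V/F(Kᵢ−1)) = 0.
Feasibility: ΣzᵢKᵢ = 1.3816, Σzᵢ/Kᵢ = 1.5969 — both > 1, two phases present.
Newton–Raphson from V/F = 0.55:
  V/F = 0.5500: g = -0.08013, g' = -0.7828 → V/F = 0.4476
  V/F = 0.4476: g = -0.00220, g' = -0.7467 → V/F = 0.4447
Converged at V/F = 0.4447.

V/F = 0.4447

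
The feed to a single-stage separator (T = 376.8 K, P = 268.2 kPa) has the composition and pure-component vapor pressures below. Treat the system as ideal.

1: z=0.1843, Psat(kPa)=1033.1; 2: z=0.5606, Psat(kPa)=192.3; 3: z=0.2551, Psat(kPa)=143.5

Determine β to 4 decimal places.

β = 0.2530

Raoult's law: Kᵢ = Pᵢˢᵃᵗ/P = Pᵢˢᵃᵗ/268.2.
  K_1 = 1033.1/268.2 = 3.851976, K_2 = 192.3/268.2 = 0.717002, K_3 = 143.5/268.2 = 0.535048
Material balance + equilibrium reduce to Σ zᵢ(Kᵢ−1)/(1+β(Kᵢ−1)) = 0.
g(0) = ΣzᵢKᵢ − 1 = 0.2484 and g(1) = 1 − Σzᵢ/Kᵢ = -0.3065, so a root lies in (0, 1).
Newton–Raphson from β = 0.35:
  β = 0.3500: g = -0.05470, g' = -0.5094 → β = 0.2426
  β = 0.2426: g = 0.00663, g' = -0.6455 → β = 0.2529
  β = 0.2529: g = 0.00009, g' = -0.6289 → β = 0.2530
Converged at β = 0.2530.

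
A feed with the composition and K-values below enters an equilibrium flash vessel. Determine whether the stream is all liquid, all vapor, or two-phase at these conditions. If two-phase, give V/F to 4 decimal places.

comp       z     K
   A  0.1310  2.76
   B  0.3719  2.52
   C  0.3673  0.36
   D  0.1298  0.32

ΣzᵢKᵢ = 1.4725; Σzᵢ/Kᵢ = 1.6209.
Both exceed 1, so a two-phase solution exists.
Newton iteration, ψ⁰ = 0.5:
  ψ = 0.5000: g = -0.03560, g' = -0.8553 → ψ = 0.4584
  ψ = 0.4584: g = -0.00012, g' = -0.8507 → ψ = 0.4582
Converged at ψ = 0.4582.

two-phase, V/F = 0.4582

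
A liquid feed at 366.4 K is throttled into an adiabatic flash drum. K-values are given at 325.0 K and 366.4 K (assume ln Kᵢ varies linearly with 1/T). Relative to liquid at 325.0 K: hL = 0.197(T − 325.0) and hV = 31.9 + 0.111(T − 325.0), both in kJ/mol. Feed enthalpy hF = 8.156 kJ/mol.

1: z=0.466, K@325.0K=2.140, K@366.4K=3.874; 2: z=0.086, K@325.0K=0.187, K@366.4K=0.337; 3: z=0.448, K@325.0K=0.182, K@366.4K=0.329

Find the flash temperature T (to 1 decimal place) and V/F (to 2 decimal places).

T = 332.8 K, V/F = 0.21

Adiabatic flash: solve Rachford–Rice at each trial T, then check hF = ψ·hV(T) + (1−ψ)·hL(T).
  T = 325.0 K: K = (2.140, 0.187, 0.182), RR gives ψ = 0.102, H_out = 3.248 kJ/mol
  T = 366.4 K: K = (3.874, 0.337, 0.329), RR gives ψ = 0.510, H_out = 22.609 kJ/mol
  T = 345.7 K: K = (2.931, 0.256, 0.249), RR gives ψ = 0.345, H_out = 14.465 kJ/mol
  T = 335.4 K: K = (2.519, 0.220, 0.214), RR gives ψ = 0.242, H_out = 9.552 kJ/mol
  T = 330.2 K: K = (2.325, 0.203, 0.198), RR gives ψ = 0.178, H_out = 6.631 kJ/mol
  T = 332.8 K: K = (2.420, 0.211, 0.206), RR gives ψ = 0.211, H_out = 8.139 kJ/mol
  T = 334.1 K: K = (2.469, 0.216, 0.210), RR gives ψ = 0.227, H_out = 8.857 kJ/mol
Linear interpolation between T = 332.8 (H_out = 8.139) and T = 334.1 (H_out = 8.857) on hF = 8.156 gives T ≈ 332.8 K, at which ψ = 0.21.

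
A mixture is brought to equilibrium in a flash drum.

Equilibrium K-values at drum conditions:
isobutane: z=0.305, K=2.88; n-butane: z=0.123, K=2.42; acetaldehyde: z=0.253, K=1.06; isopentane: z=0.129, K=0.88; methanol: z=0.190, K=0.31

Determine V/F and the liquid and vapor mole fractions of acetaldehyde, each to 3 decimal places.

V/F = 0.822, x_acetaldehyde = 0.241, y_acetaldehyde = 0.256

Rachford–Rice: g(V/F) = Σ zᵢ(Kᵢ−1)/(1+V/F(Kᵢ−1)) = 0.
Feasibility: ΣzᵢKᵢ = 1.617, Σzᵢ/Kᵢ = 1.155 — both > 1, two phases present.
Newton–Raphson from V/F = 0.39:
  V/F = 0.390: g = 0.2625, g' = -0.634 → V/F = 0.804
  V/F = 0.804: g = 0.0127, g' = -0.684 → V/F = 0.823
  V/F = 0.823: g = -0.0002, g' = -0.706 → V/F = 0.822
Converged at V/F = 0.822.
Compositions from xᵢ = zᵢ/(1+V/F(Kᵢ−1)), yᵢ = Kᵢxᵢ:
  isobutane: x = 0.120, y = 0.345
  n-butane: x = 0.057, y = 0.137
  acetaldehyde: x = 0.241, y = 0.256
  isopentane: x = 0.143, y = 0.126
  methanol: x = 0.439, y = 0.136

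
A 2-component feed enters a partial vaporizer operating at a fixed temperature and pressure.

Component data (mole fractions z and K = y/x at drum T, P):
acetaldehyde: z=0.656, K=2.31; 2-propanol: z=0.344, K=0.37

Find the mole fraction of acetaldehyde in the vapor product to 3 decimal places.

Rachford–Rice: g(ψ) = Σ zᵢ(Kᵢ−1)/(1+ψ(Kᵢ−1)) = 0.
Check two-phase: ΣzᵢKᵢ = 1.643 > 1 and Σzᵢ/Kᵢ = 1.214 > 1, so g(0) = 0.643 > 0 and g(1) = -0.214 < 0.
Binary case is linear: z₁(K₁−1)(1+ψ(K₂−1)) + z₂(K₂−1)(1+ψ(K₁−1)) = 0
⇒ ψ = [z₁(K₁−1)+z₂(K₂−1)] / [−(K₁−1)(K₂−1)] = 0.6426/0.8253 = 0.779
Compositions from xᵢ = zᵢ/(1+ψ(Kᵢ−1)), yᵢ = Kᵢxᵢ:
  acetaldehyde: x = 0.325, y = 0.750
  2-propanol: x = 0.675, y = 0.250

y_acetaldehyde = 0.750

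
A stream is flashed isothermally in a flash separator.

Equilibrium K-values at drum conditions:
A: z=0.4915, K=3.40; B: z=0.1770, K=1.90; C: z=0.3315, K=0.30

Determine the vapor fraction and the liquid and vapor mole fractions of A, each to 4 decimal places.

ψ = 0.7742, x_A = 0.1720, y_A = 0.5847

Rachford–Rice: g(ψ) = Σ zᵢ(Kᵢ−1)/(1+ψ(Kᵢ−1)) = 0.
Check two-phase: ΣzᵢKᵢ = 2.1069 > 1 and Σzᵢ/Kᵢ = 1.3427 > 1, so g(0) = 1.1068 > 0 and g(1) = -0.3427 < 0.
Newton–Raphson from ψ = 0.6:
  ψ = 0.6000: g = 0.18680, g' = -1.0188 → ψ = 0.7833
  ψ = 0.7833: g = -0.01076, g' = -1.1869 → ψ = 0.7743
  ψ = 0.7743: g = -0.00007, g' = -1.1707 → ψ = 0.7742
Converged at ψ = 0.7742.
Compositions from xᵢ = zᵢ/(1+ψ(Kᵢ−1)), yᵢ = Kᵢxᵢ:
  A: x = 0.1720, y = 0.5847
  B: x = 0.1043, y = 0.1982
  C: x = 0.7237, y = 0.2171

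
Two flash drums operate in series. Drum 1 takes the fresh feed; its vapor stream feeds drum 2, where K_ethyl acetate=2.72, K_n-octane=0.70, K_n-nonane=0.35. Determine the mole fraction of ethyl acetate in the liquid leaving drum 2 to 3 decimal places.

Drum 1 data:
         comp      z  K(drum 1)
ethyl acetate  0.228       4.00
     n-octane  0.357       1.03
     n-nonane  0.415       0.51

x_ethyl acetate (drum 2) = 0.214

Drum 1:
Let ψ₁ = V/F and solve Σ zᵢ(Kᵢ−1)/(1+ψ₁(Kᵢ−1)) = 0.
Feasibility: ΣzᵢKᵢ = 1.491, Σzᵢ/Kᵢ = 1.217 — both > 1, two phases present.
Newton–Raphson from ψ₁ = 0.5:
  ψ₁ = 0.500: g = 0.0148, g' = -0.503 → ψ₁ = 0.529
  ψ₁ = 0.529: g = 0.0002, g' = -0.488 → ψ₁ = 0.530
Converged at ψ₁ = 0.530.
Drum-1 compositions:
  ethyl acetate: x = 0.088, y = 0.352
  n-octane: x = 0.351, y = 0.362
  n-nonane: x = 0.561, y = 0.286
Drum-2 feed = drum-1 vapor: z₂ = (0.3522, 0.3620, 0.2859).
Drum 2:
Newton–Raphson from ψ₂ = 0.37:
  ψ₂ = 0.370: g = 0.0034, g' = -0.640 → ψ₂ = 0.375
Converged at ψ₂ = 0.375.
  ethyl acetate: x = 0.214, y = 0.582
  n-octane: x = 0.408, y = 0.286
  n-nonane: x = 0.378, y = 0.132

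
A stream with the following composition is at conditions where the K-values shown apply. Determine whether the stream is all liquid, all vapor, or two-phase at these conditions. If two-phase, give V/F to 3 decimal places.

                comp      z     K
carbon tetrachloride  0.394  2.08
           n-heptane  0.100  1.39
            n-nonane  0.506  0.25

two-phase, V/F = 0.116

ΣzᵢKᵢ = 1.085; Σzᵢ/Kᵢ = 2.285.
Both exceed 1, so a two-phase solution exists.
Newton–Raphson from ψ = 0.55:
  ψ = 0.550: g = -0.3469, g' = -1.016 → ψ = 0.209
  ψ = 0.209: g = -0.0665, g' = -0.719 → ψ = 0.116
Converged at ψ = 0.116.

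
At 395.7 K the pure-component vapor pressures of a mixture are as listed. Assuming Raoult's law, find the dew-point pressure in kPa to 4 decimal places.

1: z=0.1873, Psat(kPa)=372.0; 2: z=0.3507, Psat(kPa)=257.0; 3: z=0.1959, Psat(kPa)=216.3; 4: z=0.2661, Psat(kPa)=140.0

At the dew point ψ → 1, so Σzᵢ/Kᵢ = 1 with Kᵢ = Pᵢˢᵃᵗ/P ⇒ 1/P = Σzᵢ/Pᵢˢᵃᵗ.
1/P = 0.1873/372.0 + 0.3507/257.0 + 0.1959/216.3 + 0.2661/140.0 = 0.0046745 ⇒ P = 213.9272 kPa

Pdew = 213.9272 kPa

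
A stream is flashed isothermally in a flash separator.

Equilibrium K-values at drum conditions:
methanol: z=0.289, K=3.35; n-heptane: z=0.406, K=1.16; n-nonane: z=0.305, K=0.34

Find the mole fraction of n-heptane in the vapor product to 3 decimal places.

y_n-heptane = 0.429

Let ψ = V/F and solve Σ zᵢ(Kᵢ−1)/(1+ψ(Kᵢ−1)) = 0.
g(0) = ΣzᵢKᵢ − 1 = 0.543 and g(1) = 1 − Σzᵢ/Kᵢ = -0.333, so a root lies in (0, 1).
Iterate (Newton) starting at ψ = 0.69:
  ψ = 0.690: g = -0.0521, g' = -0.689 → ψ = 0.614
  ψ = 0.614: g = -0.0016, g' = -0.652 → ψ = 0.612
Converged at ψ = 0.612.
Compositions from xᵢ = zᵢ/(1+ψ(Kᵢ−1)), yᵢ = Kᵢxᵢ:
  methanol: x = 0.119, y = 0.397
  n-heptane: x = 0.370, y = 0.429
  n-nonane: x = 0.512, y = 0.174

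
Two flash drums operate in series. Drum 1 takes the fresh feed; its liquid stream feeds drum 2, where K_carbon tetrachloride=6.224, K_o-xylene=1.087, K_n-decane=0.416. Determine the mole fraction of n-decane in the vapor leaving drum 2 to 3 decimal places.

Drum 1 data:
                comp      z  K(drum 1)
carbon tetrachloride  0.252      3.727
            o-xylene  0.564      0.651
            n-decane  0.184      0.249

Drum 1:
Iterate (Newton) starting at ψ₁ = 0.5:
  ψ₁ = 0.500: g = -0.1690, g' = -0.702 → ψ₁ = 0.259
  ψ₁ = 0.259: g = 0.0144, g' = -0.886 → ψ₁ = 0.276
Converged at ψ₁ = 0.276.
Drum-1 compositions:
  carbon tetrachloride: x = 0.144, y = 0.536
  o-xylene: x = 0.624, y = 0.406
  n-decane: x = 0.232, y = 0.058
Drum-2 feed = drum-1 liquid: z₂ = (0.1438, 0.6241, 0.2321).
Drum 2:
Let ψ₂ = V/F and solve Σ zᵢ(Kᵢ−1)/(1+ψ₂(Kᵢ−1)) = 0.
Check two-phase: ΣzᵢKᵢ = 1.670 > 1 and Σzᵢ/Kᵢ = 1.155 > 1, so g(0) = 0.670 > 0 and g(1) = -0.155 < 0.
Newton–Raphson from ψ₂ = 0.5:
  ψ₂ = 0.500: g = 0.0685, g' = -0.463 → ψ₂ = 0.648
  ψ₂ = 0.648: g = 0.0046, g' = -0.413 → ψ₂ = 0.659
Converged at ψ₂ = 0.659.
  carbon tetrachloride: x = 0.032, y = 0.201
  o-xylene: x = 0.590, y = 0.642
  n-decane: x = 0.377, y = 0.157

y_n-decane (drum 2) = 0.157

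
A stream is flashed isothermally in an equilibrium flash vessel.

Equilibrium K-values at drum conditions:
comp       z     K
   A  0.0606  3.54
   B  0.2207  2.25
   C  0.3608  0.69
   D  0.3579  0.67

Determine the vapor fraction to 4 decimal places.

Material balance + equilibrium reduce to Σ zᵢ(Kᵢ−1)/(1+ψ(Kᵢ−1)) = 0.
g(0) = ΣzᵢKᵢ − 1 = 0.1998 and g(1) = 1 − Σzᵢ/Kᵢ = -0.1723, so a root lies in (0, 1).
Iterate (Newton) starting at ψ = 0.5:
  ψ = 0.5000: g = -0.03623, g' = -0.3109 → ψ = 0.3835
  ψ = 0.3835: g = 0.00231, g' = -0.3537 → ψ = 0.3900
Converged at ψ = 0.3900.

ψ = 0.3900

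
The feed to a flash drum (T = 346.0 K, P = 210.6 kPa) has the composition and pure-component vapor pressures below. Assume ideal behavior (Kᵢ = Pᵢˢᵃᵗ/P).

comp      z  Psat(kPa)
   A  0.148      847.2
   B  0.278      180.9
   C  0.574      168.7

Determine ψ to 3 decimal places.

Raoult's law: Kᵢ = Pᵢˢᵃᵗ/P = Pᵢˢᵃᵗ/210.6.
  K_A = 847.2/210.6 = 4.02279, K_B = 180.9/210.6 = 0.85897, K_C = 168.7/210.6 = 0.80104
Iterate (Newton) starting at ψ = 0.42:
  ψ = 0.420: g = 0.0308, g' = -0.296 → ψ = 0.524
  ψ = 0.524: g = 0.0033, g' = -0.237 → ψ = 0.538
Converged at ψ = 0.538.

ψ = 0.538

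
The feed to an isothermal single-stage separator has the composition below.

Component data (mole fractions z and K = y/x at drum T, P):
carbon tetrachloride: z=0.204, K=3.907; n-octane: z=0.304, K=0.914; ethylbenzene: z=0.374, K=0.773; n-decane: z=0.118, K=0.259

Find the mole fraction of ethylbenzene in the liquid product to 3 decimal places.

x_ethylbenzene = 0.417

Newton iteration, β⁰ = 0.5:
  β = 0.500: g = -0.0203, g' = -0.477 → β = 0.457
  β = 0.457: g = 0.0003, g' = -0.492 → β = 0.458
Converged at β = 0.458.
Compositions from xᵢ = zᵢ/(1+β(Kᵢ−1)), yᵢ = Kᵢxᵢ:
  carbon tetrachloride: x = 0.087, y = 0.342
  n-octane: x = 0.316, y = 0.289
  ethylbenzene: x = 0.417, y = 0.323
  n-decane: x = 0.179, y = 0.046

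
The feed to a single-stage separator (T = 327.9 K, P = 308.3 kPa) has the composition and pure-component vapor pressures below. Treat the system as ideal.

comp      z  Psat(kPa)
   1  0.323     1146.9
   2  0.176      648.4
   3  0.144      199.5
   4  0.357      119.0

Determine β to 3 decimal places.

β = 0.650

Raoult's law: Kᵢ = Pᵢˢᵃᵗ/P = Pᵢˢᵃᵗ/308.3.
  K_1 = 1146.9/308.3 = 3.72008, K_2 = 648.4/308.3 = 2.10315, K_3 = 199.5/308.3 = 0.64710, K_4 = 119.0/308.3 = 0.38599
Material balance + equilibrium reduce to Σ zᵢ(Kᵢ−1)/(1+β(Kᵢ−1)) = 0.
Check two-phase: ΣzᵢKᵢ = 1.803 > 1 and Σzᵢ/Kᵢ = 1.318 > 1, so g(0) = 0.803 > 0 and g(1) = -0.318 < 0.
Newton iteration, β⁰ = 0.5:
  β = 0.500: g = 0.1194, g' = -0.825 → β = 0.645
  β = 0.645: g = 0.0039, g' = -0.787 → β = 0.650
Converged at β = 0.650.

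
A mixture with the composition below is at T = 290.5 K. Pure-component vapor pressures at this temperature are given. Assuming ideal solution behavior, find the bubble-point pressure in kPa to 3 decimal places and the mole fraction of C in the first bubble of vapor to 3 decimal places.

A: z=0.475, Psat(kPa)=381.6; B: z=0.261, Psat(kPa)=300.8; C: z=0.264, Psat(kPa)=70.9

At the bubble point ψ → 0, so ΣzᵢKᵢ = 1 with Kᵢ = Pᵢˢᵃᵗ/P ⇒ P = ΣzᵢPᵢˢᵃᵗ.
P = 0.475·381.6 + 0.261·300.8 + 0.264·70.9 = 278.486 kPa
yᵢ = zᵢPᵢˢᵃᵗ/P ⇒ y_C = 0.264·70.9/278.486 = 0.067

Pbub = 278.486 kPa, y_C = 0.067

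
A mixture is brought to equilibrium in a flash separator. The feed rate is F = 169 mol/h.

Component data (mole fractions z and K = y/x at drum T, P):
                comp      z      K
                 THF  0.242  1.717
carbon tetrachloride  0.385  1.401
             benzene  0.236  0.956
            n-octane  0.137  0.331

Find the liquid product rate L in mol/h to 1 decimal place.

Material balance + equilibrium reduce to Σ zᵢ(Kᵢ−1)/(1+V/F(Kᵢ−1)) = 0.
Feasibility: ΣzᵢKᵢ = 1.226, Σzᵢ/Kᵢ = 1.077 — both > 1, two phases present.
Newton iteration, V/F⁰ = 0.5:
  V/F = 0.500: g = 0.1080, g' = -0.249 → V/F = 0.933
  V/F = 0.933: g = -0.0385, g' = -0.512 → V/F = 0.858
  V/F = 0.858: g = -0.0037, g' = -0.420 → V/F = 0.849
Converged at V/F = 0.849.
Then V = V/F·F = 0.8492·169 = 143.5 mol/h and L = F − V = 25.5 mol/h.

L = 25.5 mol/h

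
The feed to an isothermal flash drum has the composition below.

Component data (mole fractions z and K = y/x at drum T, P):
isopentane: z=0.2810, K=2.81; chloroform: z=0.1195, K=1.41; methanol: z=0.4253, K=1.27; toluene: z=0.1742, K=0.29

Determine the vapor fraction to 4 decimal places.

Material balance + equilibrium reduce to Σ zᵢ(Kᵢ−1)/(1+ψ(Kᵢ−1)) = 0.
Check two-phase: ΣzᵢKᵢ = 1.5488 > 1 and Σzᵢ/Kᵢ = 1.1203 > 1, so g(0) = 0.5488 > 0 and g(1) = -0.1203 < 0.
Newton iteration, ψ⁰ = 0.5:
  ψ = 0.5000: g = 0.21706, g' = -0.5027 → ψ = 0.9318
  ψ = 0.9318: g = -0.04898, g' = -0.9247 → ψ = 0.8789
  ψ = 0.8789: g = -0.00379, g' = -0.7894 → ψ = 0.8741
  ψ = 0.8741: g = -0.00002, g' = -0.7793 → ψ = 0.8740
Converged at ψ = 0.8740.

ψ = 0.8740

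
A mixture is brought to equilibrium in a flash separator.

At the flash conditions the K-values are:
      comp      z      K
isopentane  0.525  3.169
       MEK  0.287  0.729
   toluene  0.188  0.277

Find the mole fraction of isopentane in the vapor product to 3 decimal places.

Material balance + equilibrium reduce to Σ zᵢ(Kᵢ−1)/(1+ψ(Kᵢ−1)) = 0.
Feasibility: ΣzᵢKᵢ = 1.925, Σzᵢ/Kᵢ = 1.238 — both > 1, two phases present.
Newton–Raphson from ψ = 0.41:
  ψ = 0.410: g = 0.3220, g' = -0.917 → ψ = 0.761
  ψ = 0.761: g = 0.0293, g' = -0.871 → ψ = 0.795
  ψ = 0.795: g = -0.0006, g' = -0.910 → ψ = 0.794
Converged at ψ = 0.794.
Compositions from xᵢ = zᵢ/(1+ψ(Kᵢ−1)), yᵢ = Kᵢxᵢ:
  isopentane: x = 0.193, y = 0.611
  MEK: x = 0.366, y = 0.267
  toluene: x = 0.441, y = 0.122

y_isopentane = 0.611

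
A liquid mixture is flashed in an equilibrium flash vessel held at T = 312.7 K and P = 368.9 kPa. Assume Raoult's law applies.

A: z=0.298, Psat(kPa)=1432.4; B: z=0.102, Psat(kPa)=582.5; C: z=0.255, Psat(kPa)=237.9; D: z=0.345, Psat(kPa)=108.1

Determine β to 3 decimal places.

Raoult's law: Kᵢ = Pᵢˢᵃᵗ/P = Pᵢˢᵃᵗ/368.9.
  K_A = 1432.4/368.9 = 3.88290, K_B = 582.5/368.9 = 1.57902, K_C = 237.9/368.9 = 0.64489, K_D = 108.1/368.9 = 0.29303
Newton iteration, β⁰ = 0.48:
  β = 0.480: g = -0.0717, g' = -0.899 → β = 0.400
  β = 0.400: g = 0.0012, g' = -0.936 → β = 0.401
Converged at β = 0.401.

β = 0.401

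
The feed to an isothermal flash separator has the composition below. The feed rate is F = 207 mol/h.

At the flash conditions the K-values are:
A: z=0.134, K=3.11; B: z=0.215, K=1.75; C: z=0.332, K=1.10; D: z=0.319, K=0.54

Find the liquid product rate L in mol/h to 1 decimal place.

L = 38.3 mol/h

Material balance + equilibrium reduce to Σ zᵢ(Kᵢ−1)/(1+β(Kᵢ−1)) = 0.
Feasibility: ΣzᵢKᵢ = 1.330, Σzᵢ/Kᵢ = 1.059 — both > 1, two phases present.
Newton iteration, β⁰ = 0.47:
  β = 0.470: g = 0.1057, g' = -0.329 → β = 0.791
  β = 0.791: g = 0.0073, g' = -0.301 → β = 0.815
Converged at β = 0.815.
Then V = β·F = 0.8150·207 = 168.7 mol/h and L = F − V = 38.3 mol/h.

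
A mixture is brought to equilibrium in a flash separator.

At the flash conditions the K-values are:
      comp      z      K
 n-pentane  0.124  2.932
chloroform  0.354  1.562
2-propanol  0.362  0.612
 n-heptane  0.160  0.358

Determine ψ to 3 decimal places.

Newton iteration, ψ⁰ = 0.5:
  ψ = 0.500: g = -0.0484, g' = -0.415 → ψ = 0.383
  ψ = 0.383: g = 0.0001, g' = -0.420 → ψ = 0.384
Converged at ψ = 0.384.

ψ = 0.384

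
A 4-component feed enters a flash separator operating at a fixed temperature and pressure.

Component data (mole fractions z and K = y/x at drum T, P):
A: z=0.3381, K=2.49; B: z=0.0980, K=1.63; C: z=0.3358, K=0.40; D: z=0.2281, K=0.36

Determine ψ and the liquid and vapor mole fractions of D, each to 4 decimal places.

Let ψ = V/F and solve Σ zᵢ(Kᵢ−1)/(1+ψ(Kᵢ−1)) = 0.
Feasibility: ΣzᵢKᵢ = 1.2180, Σzᵢ/Kᵢ = 1.6690 — both > 1, two phases present.
Newton iteration, ψ⁰ = 0.5:
  ψ = 0.5000: g = -0.16687, g' = -0.7178 → ψ = 0.2675
  ψ = 0.2675: g = -0.00311, g' = -0.7198 → ψ = 0.2632
Converged at ψ = 0.2632.
Compositions from xᵢ = zᵢ/(1+ψ(Kᵢ−1)), yᵢ = Kᵢxᵢ:
  A: x = 0.2429, y = 0.6047
  B: x = 0.0841, y = 0.1370
  C: x = 0.3988, y = 0.1595
  D: x = 0.2743, y = 0.0987

ψ = 0.2632, x_D = 0.2743, y_D = 0.0987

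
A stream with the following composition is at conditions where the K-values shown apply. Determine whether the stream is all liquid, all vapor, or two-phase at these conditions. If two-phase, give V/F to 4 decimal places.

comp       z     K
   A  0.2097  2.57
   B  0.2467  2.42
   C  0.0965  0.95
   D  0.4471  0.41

ΣzᵢKᵢ = 1.4109; Σzᵢ/Kᵢ = 1.3756.
Both exceed 1, so a two-phase solution exists.
Material balance + equilibrium reduce to Σ zᵢ(Kᵢ−1)/(1+ψ(Kᵢ−1)) = 0.
Newton–Raphson from ψ = 0.5:
  ψ = 0.5000: g = 0.01019, g' = -0.6457 → ψ = 0.5158
Converged at ψ = 0.5158.

two-phase, V/F = 0.5158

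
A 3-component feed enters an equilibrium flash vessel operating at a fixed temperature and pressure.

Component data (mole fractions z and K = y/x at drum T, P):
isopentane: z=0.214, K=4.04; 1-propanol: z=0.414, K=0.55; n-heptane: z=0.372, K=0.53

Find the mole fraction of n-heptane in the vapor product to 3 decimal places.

y_n-heptane = 0.218

Material balance + equilibrium reduce to Σ zᵢ(Kᵢ−1)/(1+ψ(Kᵢ−1)) = 0.
Feasibility: ΣzᵢKᵢ = 1.289, Σzᵢ/Kᵢ = 1.508 — both > 1, two phases present.
Newton iteration, ψ⁰ = 0.5:
  ψ = 0.500: g = -0.2108, g' = -0.591 → ψ = 0.144
  ψ = 0.144: g = 0.0662, g' = -1.149 → ψ = 0.201
  ψ = 0.201: g = 0.0057, g' = -0.963 → ψ = 0.207
Converged at ψ = 0.207.
Compositions from xᵢ = zᵢ/(1+ψ(Kᵢ−1)), yᵢ = Kᵢxᵢ:
  isopentane: x = 0.131, y = 0.530
  1-propanol: x = 0.457, y = 0.251
  n-heptane: x = 0.412, y = 0.218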